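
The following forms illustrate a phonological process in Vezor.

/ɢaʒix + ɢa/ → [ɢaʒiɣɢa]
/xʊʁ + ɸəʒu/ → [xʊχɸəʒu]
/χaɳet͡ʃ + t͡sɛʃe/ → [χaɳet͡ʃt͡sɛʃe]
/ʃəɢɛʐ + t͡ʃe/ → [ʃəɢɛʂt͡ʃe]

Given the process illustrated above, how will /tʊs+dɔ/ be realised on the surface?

[tʊzdɔ]

The data show regressive voicing assimilation: /x/ → [ɣ] before /ɢ/; /ʁ/ → [χ] before /ɸ/; /ʐ/ → [ʂ] before /t͡ʃ/. In each pair only voicing changes, matching the following consonant, while place and manner stay constant.
No alternation appears in [χaɳet͡ʃt͡sɛʃe]: there the adjacent consonants already agree in voicing (/t͡ʃ/ and /t͡s/ are both voiceless), so this form is consistent with the same rule.
/s/ is a voiceless alveolar fricative. The following trigger /d/ is voiced, so /s/ must become voiced as well.
The voiced alveolar fricative is [z], so /s/ → [z].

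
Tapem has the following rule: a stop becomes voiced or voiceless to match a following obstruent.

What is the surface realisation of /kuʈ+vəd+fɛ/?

/ʈ/ is a voiceless retroflex stop. The following trigger /v/ is voiced, so /ʈ/ must become voiced as well.
The voiced retroflex stop is [ɖ], so /ʈ/ → [ɖ].
At the second juncture, /d/ likewise becomes [t] adjacent to /f/.

[kuɖvətfɛ]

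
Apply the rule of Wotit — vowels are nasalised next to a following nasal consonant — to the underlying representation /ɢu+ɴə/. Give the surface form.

The vowel /u/ is adjacent to the following nasal /ɴ/, so it acquires [+nasal] and surfaces as [ũ].

[ɢũɴə]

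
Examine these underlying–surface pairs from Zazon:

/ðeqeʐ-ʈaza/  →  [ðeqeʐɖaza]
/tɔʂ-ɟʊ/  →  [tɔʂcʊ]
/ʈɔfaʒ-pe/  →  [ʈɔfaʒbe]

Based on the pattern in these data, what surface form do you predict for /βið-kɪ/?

The data show progressive voicing assimilation: /ʈ/ → [ɖ] after /ʐ/; /ɟ/ → [c] after /ʂ/; /p/ → [b] after /ʒ/. In each pair only voicing changes, matching the preceding consonant, while place and manner stay constant.
The rule targets /k/ (voiceless velar stop), which sits after the trigger /ð/ (voiced).
A voiced velar stop is [g], so the surface segment is [g].

[βiðgɪ]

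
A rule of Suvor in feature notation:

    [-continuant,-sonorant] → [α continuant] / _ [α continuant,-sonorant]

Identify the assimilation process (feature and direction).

The rule copies [continuant] (continuancy) from the environment onto the target stops; since [±continuant] encodes the stop/fricative manner contrast, the assimilating dimension is manner.
Since the environment is written after the underscore, the trigger follows the target; the direction is regressive.

regressive manner assimilation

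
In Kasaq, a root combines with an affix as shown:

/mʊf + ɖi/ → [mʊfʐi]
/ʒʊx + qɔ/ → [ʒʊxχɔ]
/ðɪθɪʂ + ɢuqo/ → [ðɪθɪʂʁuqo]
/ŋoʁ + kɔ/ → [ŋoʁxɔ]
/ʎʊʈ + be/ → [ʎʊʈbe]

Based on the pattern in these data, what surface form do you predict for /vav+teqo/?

The data show progressive manner assimilation: /ɖ/ → [ʐ] after /f/; /q/ → [χ] after /x/; /ɢ/ → [ʁ] after /ʂ/; /k/ → [x] after /ʁ/. In each pair only manner changes, matching the preceding consonant, while place and voice stay constant.
No alternation appears in [ʎʊʈbe]: there the adjacent consonants already agree in manner (/b/ and /ʈ/ are both stops), so this form is consistent with the same rule.
The rule targets /t/ (voiceless alveolar stop), which sits after the trigger /v/ (fricative).
Changing only its manner to fricative gives [s] — the voiceless alveolar fricative.

[vavseqo]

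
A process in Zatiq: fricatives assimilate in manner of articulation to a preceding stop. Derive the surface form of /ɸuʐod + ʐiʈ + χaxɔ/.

/ʐ/ is a voiced retroflex fricative. The preceding trigger /d/ is a stop, so /ʐ/ must become a stop as well.
The voiced retroflex stop is [ɖ], so /ʐ/ → [ɖ].
The same rule applies at the second boundary: /χ/ → [q] next to /ʈ/.

[ɸuʐodɖiʈqaxɔ]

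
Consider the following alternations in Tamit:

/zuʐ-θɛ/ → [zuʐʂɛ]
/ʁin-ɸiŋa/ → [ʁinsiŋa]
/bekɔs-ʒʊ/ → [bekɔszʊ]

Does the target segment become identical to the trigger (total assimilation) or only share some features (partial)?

partial assimilation

The segment that alternates is /θ/, which surfaces as [ʂ] when adjacent to /ʐ/.
The change dental → retroflex matches the place of the preceding /ʐ/, identifying this as place assimilation.
Manner and voice are unchanged, so the assimilation is partial, not total.
Checking the remaining alternations: /ɸ/ → [s] after /n/ (bilabial → alveolar, matching alveolar); /ʒ/ → [z] after /s/ (postalveolar → alveolar, matching alveolar) — only place changes, and always toward the preceding segment.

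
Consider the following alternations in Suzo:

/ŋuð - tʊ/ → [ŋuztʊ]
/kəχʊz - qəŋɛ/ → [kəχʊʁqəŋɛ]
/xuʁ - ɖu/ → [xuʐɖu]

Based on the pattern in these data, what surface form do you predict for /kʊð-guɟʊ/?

[kʊɣguɟʊ]

The data show regressive place assimilation: /ð/ → [z] before /t/; /z/ → [ʁ] before /q/; /ʁ/ → [ʐ] before /ɖ/. In each pair only place changes, matching the following consonant, while manner and voice stay constant.
/ð/ is a voiced dental fricative. The following trigger /g/ is velar, so /ð/ must become velar as well.
The voiced velar fricative is [ɣ], so /ð/ → [ɣ].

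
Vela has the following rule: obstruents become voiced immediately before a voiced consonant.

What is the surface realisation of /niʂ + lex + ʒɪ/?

[niʐleɣʒɪ]

/ʂ/ is a voiceless retroflex fricative. The following trigger /l/ is voiced, so /ʂ/ must become voiced as well.
Changing only its voicing to voiced gives [ʐ] — the voiced retroflex fricative.
The same rule applies at the second boundary: /x/ → [ɣ] next to /ʒ/.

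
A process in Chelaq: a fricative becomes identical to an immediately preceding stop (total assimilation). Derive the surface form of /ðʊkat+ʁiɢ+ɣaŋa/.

/ʁ/ is the segment targeted by the rule; it sits immediately after /t/, so it assimilates completely and surfaces as [t].
The same rule applies at the second boundary: /ɣ/ → [ɢ] next to /ɢ/.

[ðʊkattiɢɢaŋa]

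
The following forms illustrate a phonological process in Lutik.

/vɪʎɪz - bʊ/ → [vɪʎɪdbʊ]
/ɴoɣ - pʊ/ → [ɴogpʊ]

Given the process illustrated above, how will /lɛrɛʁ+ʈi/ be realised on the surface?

[lɛrɛɢʈi]

The data show regressive manner assimilation: /z/ → [d] before /b/; /ɣ/ → [g] before /p/. In each pair only manner changes, matching the following consonant, while place and voice stay constant.
/ʁ/ is a voiced uvular fricative. The following trigger /ʈ/ is a stop, so /ʁ/ must become a stop as well.
Changing only its manner to stop gives [ɢ] — the voiced uvular stop.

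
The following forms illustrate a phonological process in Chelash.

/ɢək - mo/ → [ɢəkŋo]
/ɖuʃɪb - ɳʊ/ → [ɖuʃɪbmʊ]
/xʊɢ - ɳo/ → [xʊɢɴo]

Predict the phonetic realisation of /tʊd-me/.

The data show progressive place assimilation: /m/ → [ŋ] after /k/; /ɳ/ → [m] after /b/; /ɳ/ → [ɴ] after /ɢ/. In each pair only place changes, matching the preceding consonant, while manner and voice stay constant.
/m/ is a voiced bilabial nasal. The preceding trigger /d/ is alveolar, so /m/ must become alveolar as well.
Changing only its place to alveolar gives [n] — the voiced alveolar nasal.

[tʊdne]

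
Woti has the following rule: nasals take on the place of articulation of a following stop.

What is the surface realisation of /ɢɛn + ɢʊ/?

[ɢɛɴɢʊ]

/n/ is a voiced alveolar nasal. The following trigger /ɢ/ is uvular, so /n/ must become uvular as well.
The voiced uvular nasal is [ɴ], so /n/ → [ɴ].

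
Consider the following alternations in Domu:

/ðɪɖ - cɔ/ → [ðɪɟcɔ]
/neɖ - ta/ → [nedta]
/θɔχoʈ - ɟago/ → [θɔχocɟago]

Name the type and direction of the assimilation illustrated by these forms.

Comparing underlying and surface forms, /ɖ/ → [ɟ] is the alternation; the neighbouring /c/ is constant.
The change retroflex → palatal matches the place of the following /c/, identifying this as place assimilation.
Manner and voice are unchanged, so the assimilation is partial, not total.
The other alternating forms pattern the same way: /ɖ/ → [d] before /t/ (retroflex → alveolar, matching alveolar); /ʈ/ → [c] before /ɟ/ (retroflex → palatal, matching palatal) — only place changes, and always toward the following segment.
Since the segment that changes precedes the conditioning segment, the assimilation is regressive.

regressive place assimilation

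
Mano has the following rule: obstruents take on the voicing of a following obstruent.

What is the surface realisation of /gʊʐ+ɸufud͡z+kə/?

The rule targets /ʐ/ (voiced retroflex fricative), which sits before the trigger /ɸ/ (voiceless).
The voiceless retroflex fricative is [ʂ], so /ʐ/ → [ʂ].
At the second juncture, /d͡z/ likewise becomes [t͡s] adjacent to /k/.

[gʊʂɸufut͡skə]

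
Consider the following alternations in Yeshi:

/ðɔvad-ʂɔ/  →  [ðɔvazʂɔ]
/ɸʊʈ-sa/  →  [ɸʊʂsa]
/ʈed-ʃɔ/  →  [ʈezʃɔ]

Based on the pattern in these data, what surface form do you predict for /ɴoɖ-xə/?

[ɴoʐxə]

The data show regressive manner assimilation: /d/ → [z] before /ʂ/; /ʈ/ → [ʂ] before /s/; /d/ → [z] before /ʃ/. In each pair only manner changes, matching the following consonant, while place and voice stay constant.
/ɖ/ is a voiced retroflex stop. The following trigger /x/ is a fricative, so /ɖ/ must become a fricative as well.
The voiced retroflex fricative is [ʐ], so /ɖ/ → [ʐ].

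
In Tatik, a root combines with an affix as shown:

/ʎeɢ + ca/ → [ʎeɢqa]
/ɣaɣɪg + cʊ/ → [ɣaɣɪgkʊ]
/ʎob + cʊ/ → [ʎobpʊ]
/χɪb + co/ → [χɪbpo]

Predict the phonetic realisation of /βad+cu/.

The data show progressive place assimilation: /c/ → [q] after /ɢ/; /c/ → [k] after /g/; /c/ → [p] after /b/. In each pair only place changes, matching the preceding consonant, while manner and voice stay constant.
The rule targets /c/ (voiceless palatal stop), which sits after the trigger /d/ (alveolar).
The voiceless alveolar stop is [t], so /c/ → [t].

[βadtu]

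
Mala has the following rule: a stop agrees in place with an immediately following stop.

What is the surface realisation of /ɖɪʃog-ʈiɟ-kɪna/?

The rule targets /g/ (voiced velar stop), which sits before the trigger /ʈ/ (retroflex).
Changing only its place to retroflex gives [ɖ] — the voiced retroflex stop.
At the second juncture, /ɟ/ likewise becomes [g] adjacent to /k/.

[ɖɪʃoɖʈigkɪna]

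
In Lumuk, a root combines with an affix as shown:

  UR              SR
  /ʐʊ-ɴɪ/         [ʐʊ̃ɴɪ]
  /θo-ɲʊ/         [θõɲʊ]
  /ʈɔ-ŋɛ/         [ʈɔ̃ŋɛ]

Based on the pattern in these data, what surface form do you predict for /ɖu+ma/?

[ɖũma]

The data show regressive nasality assimilation (vowel nasalisation): /ʊ/ → [ʊ̃] before /ɴ/; /o/ → [õ] before /ɲ/; /ɔ/ → [ɔ̃] before /ŋ/ — a vowel is nasalised by an immediately following nasal consonant.
The vowel /u/ is adjacent to the following nasal /m/, so it acquires [+nasal] and surfaces as [ũ].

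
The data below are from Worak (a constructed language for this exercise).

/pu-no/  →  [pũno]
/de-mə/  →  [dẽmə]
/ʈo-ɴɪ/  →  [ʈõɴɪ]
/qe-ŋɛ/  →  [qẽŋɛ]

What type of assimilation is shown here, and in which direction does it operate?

regressive nasality assimilation (vowel nasalisation)

The vowel /u/ surfaces as nasalised [ũ] next to the following nasal /n/ — it has acquired the [+nasal] feature of its neighbour.
The other forms show the same pattern: /e/ → [ẽ] before /m/; /o/ → [õ] before /ɴ/; /e/ → [ẽ] before /ŋ/ — each time a vowel is nasalised next to a following nasal.
Because the conditioning nasal is to the right of the vowel that changes, the process is regressive (anticipatory).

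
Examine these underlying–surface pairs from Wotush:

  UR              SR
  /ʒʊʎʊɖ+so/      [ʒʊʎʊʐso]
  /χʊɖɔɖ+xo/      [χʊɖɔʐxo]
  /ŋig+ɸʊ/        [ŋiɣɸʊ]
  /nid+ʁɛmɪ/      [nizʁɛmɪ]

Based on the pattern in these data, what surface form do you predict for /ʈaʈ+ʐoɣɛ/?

[ʈaʂʐoɣɛ]

The data show regressive manner assimilation: /ɖ/ → [ʐ] before /s/; /ɖ/ → [ʐ] before /x/; /g/ → [ɣ] before /ɸ/; /d/ → [z] before /ʁ/. In each pair only manner changes, matching the following consonant, while place and voice stay constant.
The rule targets /ʈ/ (voiceless retroflex stop), which sits before the trigger /ʐ/ (fricative).
The voiceless retroflex fricative is [ʂ], so /ʈ/ → [ʂ].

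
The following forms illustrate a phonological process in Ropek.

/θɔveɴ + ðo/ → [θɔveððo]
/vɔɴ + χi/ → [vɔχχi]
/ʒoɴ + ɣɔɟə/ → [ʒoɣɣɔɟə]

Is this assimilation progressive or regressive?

Comparing underlying and surface forms, /ɴ/ → [ð] is the alternation; the neighbouring /ð/ is constant.
The output [ð] is identical to the trigger /ð/ — every feature (place, manner, voicing) has been copied — so this is total assimilation.
The remaining alternations confirm this: /ɴ/ → [χ] before /χ/; /ɴ/ → [ɣ] before /ɣ/ — in each case the output is a copy of the following consonant.
The trigger is the following segment, so the direction is regressive (anticipatory).

regressive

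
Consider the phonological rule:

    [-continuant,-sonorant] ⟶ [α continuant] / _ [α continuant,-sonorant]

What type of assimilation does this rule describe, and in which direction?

regressive manner assimilation

The rule copies [continuant] (continuancy) from the environment onto the target stops; since [±continuant] encodes the stop/fricative manner contrast, the assimilating dimension is manner.
Since the environment is written after the underscore, the trigger follows the target; the direction is regressive.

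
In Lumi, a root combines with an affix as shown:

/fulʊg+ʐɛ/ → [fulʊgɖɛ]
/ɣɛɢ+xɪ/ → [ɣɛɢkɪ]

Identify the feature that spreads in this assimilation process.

Underlying /ʐ/ is realised as [ɖ] next to /g/; /g/ itself does not change.
/ʐ/ is a fricative while /g/ is a stop; the output [ɖ] is a stop, matching the trigger — so the feature that spreads is manner.
The same holds elsewhere in the data: /x/ → [k] after /ɢ/ (fricative → stop, matching a stop) — only manner changes, and always toward the preceding segment.

manner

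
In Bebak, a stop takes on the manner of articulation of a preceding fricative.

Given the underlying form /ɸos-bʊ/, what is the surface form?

[ɸosβʊ]

/b/ is a voiced bilabial stop. The preceding trigger /s/ is a fricative, so /b/ must become a fricative as well.
Changing only its manner to fricative gives [β] — the voiced bilabial fricative.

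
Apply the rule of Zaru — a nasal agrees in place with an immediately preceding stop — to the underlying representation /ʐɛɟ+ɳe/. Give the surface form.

The rule targets /ɳ/ (voiced retroflex nasal), which sits after the trigger /ɟ/ (palatal).
The voiced palatal nasal is [ɲ], so /ɳ/ → [ɲ].

[ʐɛɟɲe]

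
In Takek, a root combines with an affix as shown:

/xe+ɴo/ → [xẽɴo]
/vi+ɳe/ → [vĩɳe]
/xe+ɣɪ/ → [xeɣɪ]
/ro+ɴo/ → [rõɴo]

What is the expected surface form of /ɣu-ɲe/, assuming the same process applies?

The data show regressive nasality assimilation (vowel nasalisation): /e/ → [ẽ] before /ɴ/; /i/ → [ĩ] before /ɳ/; /o/ → [õ] before /ɴ/ — a vowel is nasalised by an immediately following nasal consonant.
No change occurs in [xeɣɪ] because the vowel at the boundary is adjacent to an oral consonant, not a nasal (/e/ next to /ɣ/).
The vowel /u/ is adjacent to the following nasal /ɲ/, so it acquires [+nasal] and surfaces as [ũ].

[ɣũɲe]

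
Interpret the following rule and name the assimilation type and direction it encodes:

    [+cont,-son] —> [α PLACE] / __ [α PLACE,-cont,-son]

The rule copies the place features (abbreviated [PLACE]) from the environment onto the target, so the assimilating feature is place.
The conditioning segment sits to the right of the focus bar, meaning the trigger follows the segment that changes — regressive assimilation.

regressive place assimilation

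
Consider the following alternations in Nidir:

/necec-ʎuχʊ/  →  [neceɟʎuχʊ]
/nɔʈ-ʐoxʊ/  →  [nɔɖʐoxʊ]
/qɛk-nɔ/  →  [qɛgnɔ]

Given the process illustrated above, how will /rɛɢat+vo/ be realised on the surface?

The data show regressive voicing assimilation: /c/ → [ɟ] before /ʎ/; /ʈ/ → [ɖ] before /ʐ/; /k/ → [g] before /n/. In each pair only voicing changes, matching the following consonant, while place and manner stay constant.
The rule targets /t/ (voiceless alveolar stop), which sits before the trigger /v/ (voiced).
Changing only its voicing to voiced gives [d] — the voiced alveolar stop.

[rɛɢadvo]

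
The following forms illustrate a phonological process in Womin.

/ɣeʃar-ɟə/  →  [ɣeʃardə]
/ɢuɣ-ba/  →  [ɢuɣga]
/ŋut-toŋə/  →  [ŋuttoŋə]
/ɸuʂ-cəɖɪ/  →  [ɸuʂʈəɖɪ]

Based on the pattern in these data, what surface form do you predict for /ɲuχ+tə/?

The data show progressive place assimilation: /ɟ/ → [d] after /r/; /b/ → [g] after /ɣ/; /c/ → [ʈ] after /ʂ/. In each pair only place changes, matching the preceding consonant, while manner and voice stay constant.
No alternation appears in [ŋuttoŋə]: there the adjacent consonants already agree in place (/t/ and /t/ are both alveolar), so this form is consistent with the same rule.
/t/ is a voiceless alveolar stop. The preceding trigger /χ/ is uvular, so /t/ must become uvular as well.
A voiceless uvular stop is [q], so the surface segment is [q].

[ɲuχqə]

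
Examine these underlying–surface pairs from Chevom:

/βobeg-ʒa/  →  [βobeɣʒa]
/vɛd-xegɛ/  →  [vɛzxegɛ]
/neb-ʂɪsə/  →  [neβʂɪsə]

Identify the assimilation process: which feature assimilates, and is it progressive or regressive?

regressive manner assimilation

Underlying /g/ is realised as [ɣ] next to /ʒ/; /ʒ/ itself does not change.
/g/ is a stop while /ʒ/ is a fricative; the output [ɣ] is a fricative, matching the trigger — so the feature that spreads is manner.
Place and voice are unchanged, so the assimilation is partial, not total.
The same holds elsewhere in the data: /d/ → [z] before /x/ (stop → fricative, matching a fricative); /b/ → [β] before /ʂ/ (stop → fricative, matching a fricative) — only manner changes, and always toward the following segment.
Since the segment that changes precedes the conditioning segment, the assimilation is regressive.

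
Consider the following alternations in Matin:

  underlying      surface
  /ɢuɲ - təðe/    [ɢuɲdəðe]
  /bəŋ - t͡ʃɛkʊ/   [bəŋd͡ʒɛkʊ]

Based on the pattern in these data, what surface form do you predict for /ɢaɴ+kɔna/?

The data show progressive voicing assimilation: /t/ → [d] after /ɲ/; /t͡ʃ/ → [d͡ʒ] after /ŋ/. In each pair only voicing changes, matching the preceding consonant, while place and manner stay constant.
The rule targets /k/ (voiceless velar stop), which sits after the trigger /ɴ/ (voiced).
The voiced velar stop is [g], so /k/ → [g].

[ɢaɴgɔna]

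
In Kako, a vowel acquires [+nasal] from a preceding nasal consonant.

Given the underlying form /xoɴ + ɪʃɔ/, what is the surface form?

[xoɴɪ̃ʃɔ]

/ɪ/ sits next to the nasal /ɴ/ and is therefore nasalised to [ɪ̃].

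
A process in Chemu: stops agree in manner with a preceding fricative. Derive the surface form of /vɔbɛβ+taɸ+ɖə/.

[vɔbɛβsaɸʐə]

The rule targets /t/ (voiceless alveolar stop), which sits after the trigger /β/ (fricative).
A voiceless alveolar fricative is [s], so the surface segment is [s].
At the second juncture, /ɖ/ likewise becomes [ʐ] adjacent to /ɸ/.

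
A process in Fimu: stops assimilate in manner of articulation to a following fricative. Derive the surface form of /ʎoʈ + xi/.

/ʈ/ is a voiceless retroflex stop. The following trigger /x/ is a fricative, so /ʈ/ must become a fricative as well.
The voiceless retroflex fricative is [ʂ], so /ʈ/ → [ʂ].

[ʎoʂxi]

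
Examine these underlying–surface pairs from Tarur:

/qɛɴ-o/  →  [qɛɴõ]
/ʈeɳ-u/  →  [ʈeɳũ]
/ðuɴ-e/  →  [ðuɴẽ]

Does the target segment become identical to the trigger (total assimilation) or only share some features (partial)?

The vowel /o/ surfaces as nasalised [õ] next to the preceding nasal /ɴ/ — it has acquired the [+nasal] feature of its neighbour.
The other forms show the same pattern: /u/ → [ũ] after /ɳ/; /e/ → [ẽ] after /ɴ/ — each time a vowel is nasalised next to a preceding nasal.

partial assimilation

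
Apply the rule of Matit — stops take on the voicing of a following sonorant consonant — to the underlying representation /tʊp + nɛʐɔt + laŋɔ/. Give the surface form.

/p/ is a voiceless bilabial stop. The following trigger /n/ is voiced, so /p/ must become voiced as well.
The voiced bilabial stop is [b], so /p/ → [b].
The same rule applies at the second boundary: /t/ → [d] next to /l/.

[tʊbnɛʐɔdlaŋɔ]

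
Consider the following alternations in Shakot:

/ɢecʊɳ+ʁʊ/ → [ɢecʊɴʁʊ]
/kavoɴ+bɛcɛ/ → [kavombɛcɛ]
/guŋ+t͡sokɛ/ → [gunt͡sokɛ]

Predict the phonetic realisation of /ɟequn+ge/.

[ɟequŋge]

The data show regressive place assimilation: /ɳ/ → [ɴ] before /ʁ/; /ɴ/ → [m] before /b/; /ŋ/ → [n] before /t͡s/. In each pair only place changes, matching the following consonant, while manner and voice stay constant.
/n/ is a voiced alveolar nasal. The following trigger /g/ is velar, so /n/ must become velar as well.
A voiced velar nasal is [ŋ], so the surface segment is [ŋ].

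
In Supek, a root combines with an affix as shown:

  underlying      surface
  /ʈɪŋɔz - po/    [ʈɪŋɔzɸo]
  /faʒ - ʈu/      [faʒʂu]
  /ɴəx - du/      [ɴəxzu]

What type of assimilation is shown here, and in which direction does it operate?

progressive manner assimilation

Comparing underlying and surface forms, /p/ → [ɸ] is the alternation; the neighbouring /z/ is constant.
The change stop → fricative matches the manner of the preceding /z/, identifying this as manner assimilation.
Place and voice are unchanged, so the assimilation is partial, not total.
Checking the remaining alternations: /ʈ/ → [ʂ] after /ʒ/ (stop → fricative, matching a fricative); /d/ → [z] after /x/ (stop → fricative, matching a fricative) — only manner changes, and always toward the preceding segment.
Since the segment that changes follows the conditioning segment, the assimilation is progressive.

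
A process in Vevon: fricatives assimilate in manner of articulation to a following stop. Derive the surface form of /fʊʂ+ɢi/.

/ʂ/ is a voiceless retroflex fricative. The following trigger /ɢ/ is a stop, so /ʂ/ must become a stop as well.
A voiceless retroflex stop is [ʈ], so the surface segment is [ʈ].

[fʊʈɢi]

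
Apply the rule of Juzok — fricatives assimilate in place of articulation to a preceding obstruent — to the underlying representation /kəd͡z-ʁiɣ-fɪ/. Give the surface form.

/ʁ/ is a voiced uvular fricative. The preceding trigger /d͡z/ is alveolar, so /ʁ/ must become alveolar as well.
The voiced alveolar fricative is [z], so /ʁ/ → [z].
The same rule applies at the second boundary: /f/ → [x] next to /ɣ/.

[kəd͡zziɣxɪ]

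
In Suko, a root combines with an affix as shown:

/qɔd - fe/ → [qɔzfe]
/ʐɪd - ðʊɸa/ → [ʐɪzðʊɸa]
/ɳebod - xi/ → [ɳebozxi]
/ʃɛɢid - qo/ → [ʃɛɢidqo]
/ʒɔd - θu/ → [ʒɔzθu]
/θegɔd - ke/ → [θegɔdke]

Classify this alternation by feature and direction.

Underlying /d/ is realised as [z] next to /f/; /f/ itself does not change.
The change stop → fricative matches the manner of the following /f/, identifying this as manner assimilation.
Place and voice are unchanged, so the assimilation is partial, not total.
Checking the remaining alternations: /d/ → [z] before /ð/ (stop → fricative, matching a fricative); /d/ → [z] before /x/ (stop → fricative, matching a fricative); /d/ → [z] before /θ/ (stop → fricative, matching a fricative) — only manner changes, and always toward the following segment.
Nothing changes in [ʃɛɢidqo], [θegɔdke]: there the adjacent consonants already agree in manner (/d/ and /q/ are both stops; /d/ and /k/ are both stops), so these forms are consistent with the same rule.
The trigger is the following segment, so the direction is regressive (anticipatory).

regressive manner assimilation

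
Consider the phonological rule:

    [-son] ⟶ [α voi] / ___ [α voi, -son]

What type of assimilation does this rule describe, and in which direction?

The rule copies [voi] from the environment onto the target, so the assimilating feature is voicing.
The conditioning segment sits to the right of the focus bar, meaning the trigger follows the segment that changes — regressive assimilation.

regressive voicing assimilation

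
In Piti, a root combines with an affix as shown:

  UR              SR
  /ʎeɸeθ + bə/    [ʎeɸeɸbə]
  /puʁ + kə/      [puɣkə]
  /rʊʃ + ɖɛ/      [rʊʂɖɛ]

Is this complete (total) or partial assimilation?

The segment that alternates is /θ/, which surfaces as [ɸ] when adjacent to /b/.
/θ/ is dental while /b/ is bilabial; the output [ɸ] is bilabial, matching the trigger — so the feature that spreads is place.
Manner and voice are unchanged, so the assimilation is partial, not total.
Checking the remaining alternations: /ʁ/ → [ɣ] before /k/ (uvular → velar, matching velar); /ʃ/ → [ʂ] before /ɖ/ (postalveolar → retroflex, matching retroflex) — only place changes, and always toward the following segment.

partial assimilation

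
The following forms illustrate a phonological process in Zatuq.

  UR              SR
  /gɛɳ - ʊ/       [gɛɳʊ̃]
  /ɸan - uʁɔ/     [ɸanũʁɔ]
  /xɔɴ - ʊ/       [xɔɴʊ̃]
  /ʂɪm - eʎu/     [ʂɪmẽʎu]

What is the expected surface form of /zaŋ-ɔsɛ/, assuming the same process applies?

The data show progressive nasality assimilation (vowel nasalisation): /ʊ/ → [ʊ̃] after /ɳ/; /u/ → [ũ] after /n/; /ʊ/ → [ʊ̃] after /ɴ/; /e/ → [ẽ] after /m/ — a vowel is nasalised by an immediately preceding nasal consonant.
/ɔ/ sits next to the nasal /ŋ/ and is therefore nasalised to [ɔ̃].

[zaŋɔ̃sɛ]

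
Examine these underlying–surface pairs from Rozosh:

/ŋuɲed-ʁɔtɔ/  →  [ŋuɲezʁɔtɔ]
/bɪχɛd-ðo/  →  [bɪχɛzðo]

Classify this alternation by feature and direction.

regressive manner assimilation

The segment that alternates is /d/, which surfaces as [z] when adjacent to /ʁ/.
The change stop → fricative matches the manner of the following /ʁ/, identifying this as manner assimilation.
Place and voice are unchanged, so the assimilation is partial, not total.
The other alternating form patterns the same way: /d/ → [z] before /ð/ (stop → fricative, matching a fricative) — only manner changes, and always toward the following segment.
Since the segment that changes precedes the conditioning segment, the assimilation is regressive.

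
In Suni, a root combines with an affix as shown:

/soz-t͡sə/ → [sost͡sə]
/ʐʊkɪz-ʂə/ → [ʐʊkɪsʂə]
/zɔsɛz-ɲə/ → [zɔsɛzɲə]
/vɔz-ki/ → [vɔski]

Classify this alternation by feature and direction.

regressive voicing assimilation

The segment that alternates is /z/, which surfaces as [s] when adjacent to /t͡s/.
The change voiced → voiceless matches the voicing of the following /t͡s/, identifying this as voicing assimilation.
Place and manner are unchanged, so the assimilation is partial, not total.
Checking the remaining alternations: /z/ → [s] before /ʂ/ (voiced → voiceless, matching voiceless); /z/ → [s] before /k/ (voiced → voiceless, matching voiceless) — only voicing changes, and always toward the following segment.
Nothing changes in [zɔsɛzɲə]: there the adjacent consonants already agree in voicing (/z/ and /ɲ/ are both voiced), so this form is consistent with the same rule.
The trigger is the following segment, so the direction is regressive (anticipatory).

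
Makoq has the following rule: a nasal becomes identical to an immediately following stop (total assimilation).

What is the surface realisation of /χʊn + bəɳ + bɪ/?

[χʊbbəbbɪ]

/n/ is the segment targeted by the rule; it sits immediately before /b/, so it assimilates completely and surfaces as [b].
The same rule applies at the second boundary: /ɳ/ → [b] next to /b/.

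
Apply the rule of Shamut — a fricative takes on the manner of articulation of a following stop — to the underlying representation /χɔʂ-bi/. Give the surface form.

[χɔʈbi]

/ʂ/ is a voiceless retroflex fricative. The following trigger /b/ is a stop, so /ʂ/ must become a stop as well.
The voiceless retroflex stop is [ʈ], so /ʂ/ → [ʈ].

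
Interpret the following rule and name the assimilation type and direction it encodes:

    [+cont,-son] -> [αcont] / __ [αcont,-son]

The shared variable α links the value of [cont] on the target to that of the neighbouring obstruent. [cont] distinguishes stops from fricatives — a manner-of-articulation feature — so this is manner assimilation.
The conditioning segment sits to the right of the focus bar, meaning the trigger follows the segment that changes — regressive assimilation.

regressive manner assimilation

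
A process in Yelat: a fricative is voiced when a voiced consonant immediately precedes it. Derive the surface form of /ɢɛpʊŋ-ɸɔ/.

[ɢɛpʊŋβɔ]

The rule targets /ɸ/ (voiceless bilabial fricative), which sits after the trigger /ŋ/ (voiced).
Changing only its voicing to voiced gives [β] — the voiced bilabial fricative.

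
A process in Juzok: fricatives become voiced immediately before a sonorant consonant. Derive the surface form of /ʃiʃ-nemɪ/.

/ʃ/ is a voiceless postalveolar fricative. The following trigger /n/ is voiced, so /ʃ/ must become voiced as well.
The voiced postalveolar fricative is [ʒ], so /ʃ/ → [ʒ].

[ʃiʒnemɪ]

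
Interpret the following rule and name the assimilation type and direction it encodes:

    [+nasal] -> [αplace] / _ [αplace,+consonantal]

The rule copies the place features (abbreviated [place]) from the environment onto the target, so the assimilating feature is place.
Since the environment is written after the underscore, the trigger follows the target; the direction is regressive.

regressive place assimilation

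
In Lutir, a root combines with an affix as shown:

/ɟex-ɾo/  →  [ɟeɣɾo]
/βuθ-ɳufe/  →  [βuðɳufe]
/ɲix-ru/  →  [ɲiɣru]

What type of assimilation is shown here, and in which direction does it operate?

regressive voicing assimilation

Underlying /x/ is realised as [ɣ] next to /ɾ/; /ɾ/ itself does not change.
/x/ is voiceless while /ɾ/ is voiced; the output [ɣ] is voiced, matching the trigger — so the feature that spreads is voicing.
Place and manner are unchanged, so the assimilation is partial, not total.
The same holds elsewhere in the data: /θ/ → [ð] before /ɳ/ (voiceless → voiced, matching voiced); /x/ → [ɣ] before /r/ (voiceless → voiced, matching voiced) — only voicing changes, and always toward the following segment.
Since the segment that changes precedes the conditioning segment, the assimilation is regressive.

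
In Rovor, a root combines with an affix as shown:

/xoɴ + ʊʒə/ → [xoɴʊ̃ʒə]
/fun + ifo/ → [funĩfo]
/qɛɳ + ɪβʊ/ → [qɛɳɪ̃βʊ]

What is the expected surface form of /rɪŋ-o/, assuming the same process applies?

[rɪŋõ]

The data show progressive nasality assimilation (vowel nasalisation): /ʊ/ → [ʊ̃] after /ɴ/; /i/ → [ĩ] after /n/; /ɪ/ → [ɪ̃] after /ɳ/ — a vowel is nasalised by an immediately preceding nasal consonant.
/o/ sits next to the nasal /ŋ/ and is therefore nasalised to [õ].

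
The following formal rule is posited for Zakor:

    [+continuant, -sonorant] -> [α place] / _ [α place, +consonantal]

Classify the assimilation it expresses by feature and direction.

The shared variable α links the value of the place features (abbreviated [place]) on the target to the same value on the neighbouring segment, so place is the feature that assimilates.
Since the environment is written after the underscore, the trigger follows the target; the direction is regressive.

regressive place assimilation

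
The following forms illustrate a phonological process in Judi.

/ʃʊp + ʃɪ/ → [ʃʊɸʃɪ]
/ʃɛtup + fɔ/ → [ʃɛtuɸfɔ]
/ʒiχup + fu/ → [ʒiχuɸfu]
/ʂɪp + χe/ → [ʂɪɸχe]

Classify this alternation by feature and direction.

regressive manner assimilation

The segment that alternates is /p/, which surfaces as [ɸ] when adjacent to /ʃ/.
The change stop → fricative matches the manner of the following /ʃ/, identifying this as manner assimilation.
Place and voice are unchanged, so the assimilation is partial, not total.
The same holds elsewhere in the data: /p/ → [ɸ] before /f/ (stop → fricative, matching a fricative); /p/ → [ɸ] before /χ/ (stop → fricative, matching a fricative) — only manner changes, and always toward the following segment.
The trigger is the following segment, so the direction is regressive (anticipatory).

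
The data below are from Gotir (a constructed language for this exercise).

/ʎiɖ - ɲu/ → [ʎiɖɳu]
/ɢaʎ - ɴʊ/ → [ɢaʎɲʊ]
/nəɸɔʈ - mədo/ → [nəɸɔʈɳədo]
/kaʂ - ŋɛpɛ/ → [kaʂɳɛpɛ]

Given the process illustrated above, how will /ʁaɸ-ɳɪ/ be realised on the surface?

[ʁaɸmɪ]

The data show progressive place assimilation: /ɲ/ → [ɳ] after /ɖ/; /ɴ/ → [ɲ] after /ʎ/; /m/ → [ɳ] after /ʈ/; /ŋ/ → [ɳ] after /ʂ/. In each pair only place changes, matching the preceding consonant, while manner and voice stay constant.
/ɳ/ is a voiced retroflex nasal. The preceding trigger /ɸ/ is bilabial, so /ɳ/ must become bilabial as well.
A voiced bilabial nasal is [m], so the surface segment is [m].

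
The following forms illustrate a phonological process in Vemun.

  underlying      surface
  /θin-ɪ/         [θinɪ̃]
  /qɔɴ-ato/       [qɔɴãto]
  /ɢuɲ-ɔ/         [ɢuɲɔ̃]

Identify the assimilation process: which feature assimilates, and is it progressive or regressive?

progressive nasality assimilation (vowel nasalisation)

The vowel /ɪ/ surfaces as nasalised [ɪ̃] next to the preceding nasal /n/ — it has acquired the [+nasal] feature of its neighbour.
The other forms show the same pattern: /a/ → [ã] after /ɴ/; /ɔ/ → [ɔ̃] after /ɲ/ — each time a vowel is nasalised next to a preceding nasal.
Because the conditioning nasal is to the left of the vowel that changes, the process is progressive (perseverative).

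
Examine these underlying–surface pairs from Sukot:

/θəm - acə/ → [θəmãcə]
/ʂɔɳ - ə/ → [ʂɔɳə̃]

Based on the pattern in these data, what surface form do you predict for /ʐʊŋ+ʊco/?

[ʐʊŋʊ̃co]

The data show progressive nasality assimilation (vowel nasalisation): /a/ → [ã] after /m/; /ə/ → [ə̃] after /ɳ/ — a vowel is nasalised by an immediately preceding nasal consonant.
/ʊ/ sits next to the nasal /ŋ/ and is therefore nasalised to [ʊ̃].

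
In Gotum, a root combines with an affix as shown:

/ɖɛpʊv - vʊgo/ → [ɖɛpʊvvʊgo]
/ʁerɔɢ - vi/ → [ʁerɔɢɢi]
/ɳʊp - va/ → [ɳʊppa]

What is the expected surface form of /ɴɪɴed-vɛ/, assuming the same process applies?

The data show progressive total assimilation (/v/ → [ɢ] after /ɢ/; /v/ → [p] after /p/): in every case the target segment becomes identical to its preceding neighbour, copying more than a single feature.
In [ɖɛpʊvvʊgo] the two consonants at the boundary are already identical (/v/ + /v/), so the rule applies vacuously and nothing changes.
/v/ is the segment targeted by the rule; it sits immediately after /d/, so it assimilates completely and surfaces as [d].

[ɴɪɴeddɛ]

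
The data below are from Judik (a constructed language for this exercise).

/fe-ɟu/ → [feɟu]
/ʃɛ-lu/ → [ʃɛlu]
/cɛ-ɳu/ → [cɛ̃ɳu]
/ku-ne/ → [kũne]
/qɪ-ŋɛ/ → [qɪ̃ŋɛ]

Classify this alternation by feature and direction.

regressive nasality assimilation (vowel nasalisation)

The vowel /ɛ/ surfaces as nasalised [ɛ̃] next to the following nasal /ɳ/ — it has acquired the [+nasal] feature of its neighbour.
The other forms show the same pattern: /u/ → [ũ] before /n/; /ɪ/ → [ɪ̃] before /ŋ/ — each time a vowel is nasalised next to a following nasal.
No change occurs in [feɟu], [ʃɛlu] because the vowel at the boundary is adjacent to an oral consonant, not a nasal (/e/ next to /ɟ/; /ɛ/ next to /l/).
Because the conditioning nasal is to the right of the vowel that changes, the process is regressive (anticipatory).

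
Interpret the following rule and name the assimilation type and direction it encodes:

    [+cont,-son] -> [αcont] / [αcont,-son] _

progressive manner assimilation

The shared variable α links the value of [cont] on the target to that of the neighbouring obstruent. [cont] distinguishes stops from fricatives — a manner-of-articulation feature — so this is manner assimilation.
The conditioning segment sits to the left of the focus bar, meaning the trigger precedes the segment that changes — progressive assimilation.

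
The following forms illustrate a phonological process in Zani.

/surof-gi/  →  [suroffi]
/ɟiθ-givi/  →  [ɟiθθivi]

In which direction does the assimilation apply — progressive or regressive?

The segment that alternates is /g/, which surfaces as [f] when adjacent to /f/.
The output [f] is identical to the trigger /f/ — every feature (place, manner, voicing) has been copied — so this is total assimilation.
The remaining alternation confirms this: /g/ → [θ] after /θ/ — in each case the output is a copy of the preceding consonant.
Since the segment that changes follows the conditioning segment, the assimilation is progressive.

progressive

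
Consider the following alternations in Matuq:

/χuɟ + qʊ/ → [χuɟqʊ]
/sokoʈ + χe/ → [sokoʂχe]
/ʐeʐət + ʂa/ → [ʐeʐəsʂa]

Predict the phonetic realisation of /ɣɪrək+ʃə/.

The data show regressive manner assimilation: /ʈ/ → [ʂ] before /χ/; /t/ → [s] before /ʂ/. In each pair only manner changes, matching the following consonant, while place and voice stay constant.
No alternation appears in [χuɟqʊ]: there the adjacent consonants already agree in manner (/ɟ/ and /q/ are both stops), so this form is consistent with the same rule.
The rule targets /k/ (voiceless velar stop), which sits before the trigger /ʃ/ (fricative).
Changing only its manner to fricative gives [x] — the voiceless velar fricative.

[ɣɪrəxʃə]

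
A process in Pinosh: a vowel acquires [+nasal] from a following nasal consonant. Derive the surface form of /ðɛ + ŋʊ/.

The vowel /ɛ/ is adjacent to the following nasal /ŋ/, so it acquires [+nasal] and surfaces as [ɛ̃].

[ðɛ̃ŋʊ]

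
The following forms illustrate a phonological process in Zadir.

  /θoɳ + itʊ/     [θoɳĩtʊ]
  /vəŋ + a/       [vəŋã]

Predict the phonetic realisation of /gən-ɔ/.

[gənɔ̃]

The data show progressive nasality assimilation (vowel nasalisation): /i/ → [ĩ] after /ɳ/; /a/ → [ã] after /ŋ/ — a vowel is nasalised by an immediately preceding nasal consonant.
The vowel /ɔ/ is adjacent to the preceding nasal /n/, so it acquires [+nasal] and surfaces as [ɔ̃].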